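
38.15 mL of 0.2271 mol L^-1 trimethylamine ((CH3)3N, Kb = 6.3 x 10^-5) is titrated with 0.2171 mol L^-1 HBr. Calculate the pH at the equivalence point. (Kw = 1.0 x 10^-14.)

5.38

n((CH3)3N) = 0.2271 x 0.03815 = 0.008664 mol; V(HBr) at equivalence = 0.008664/0.2171 = 0.03991 L.
At equivalence the base is fully converted to (CH3)3NH+; total volume = 0.07806 L, so [(CH3)3NH+] = 0.008664/0.07806 = 0.1110 M.
Ka((CH3)3NH+) = Kw/Kb = 1.0e-14 / 6.3 x 10^-5 = 1.59e-10.
[H^+] = sqrt(Ka x [(CH3)3NH+]) = sqrt(1.59e-10 x 0.1110) = 4.20e-6 M.
pH = -log(4.20e-6) = 5.38.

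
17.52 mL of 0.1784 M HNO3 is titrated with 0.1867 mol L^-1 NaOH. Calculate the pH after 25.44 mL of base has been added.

n(acid) = 0.1784 x 0.01752 = 0.003126 mol; n(NaOH) added = 0.1867 x 0.02544 = 0.004750 mol.
Base is in excess by 0.004750 - 0.003126 = 0.001624 mol in a total volume of 0.04296 L.
[OH^-] = 0.001624/0.04296 = 0.03780 M, so pOH = 1.42 and pH = 14.00 - 1.42 = 12.58.

12.58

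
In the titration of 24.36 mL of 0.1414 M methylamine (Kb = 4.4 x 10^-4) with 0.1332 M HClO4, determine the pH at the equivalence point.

5.90

n(CH3NH2) = 0.1414 x 0.02436 = 0.003445 mol; V(HClO4) at equivalence = 0.003445/0.1332 = 0.02586 L.
At equivalence the base is fully converted to CH3NH3+; total volume = 0.05022 L, so [CH3NH3+] = 0.003445/0.05022 = 0.06859 M.
Ka(CH3NH3+) = Kw/Kb = 1.0e-14 / 4.4 x 10^-4 = 2.27e-11.
[H^+] = sqrt(Ka x [CH3NH3+]) = sqrt(2.27e-11 x 0.06859) = 1.25e-6 M.
pH = -log(1.25e-6) = 5.90.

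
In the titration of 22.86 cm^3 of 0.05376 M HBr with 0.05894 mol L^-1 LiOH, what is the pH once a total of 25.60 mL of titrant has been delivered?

11.76

n(acid) = 0.05376 x 0.02286 = 0.001229 mol; n(LiOH) added = 0.05894 x 0.02560 = 0.001509 mol.
Base is in excess by 0.001509 - 0.001229 = 0.0002799 mol in a total volume of 0.04846 L.
[OH^-] = 0.0002799/0.04846 = 0.005776 M, so pOH = 2.24 and pH = 14.00 - 2.24 = 11.76.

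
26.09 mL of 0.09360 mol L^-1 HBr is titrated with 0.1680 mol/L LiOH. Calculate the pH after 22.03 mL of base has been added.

12.42

n(acid) = 0.09360 x 0.02609 = 0.002442 mol; n(LiOH) added = 0.1680 x 0.02203 = 0.003701 mol.
Base is in excess by 0.003701 - 0.002442 = 0.001259 mol in a total volume of 0.04812 L.
[OH^-] = 0.001259/0.04812 = 0.02616 M, so pOH = 1.58 and pH = 14.00 - 1.58 = 12.42.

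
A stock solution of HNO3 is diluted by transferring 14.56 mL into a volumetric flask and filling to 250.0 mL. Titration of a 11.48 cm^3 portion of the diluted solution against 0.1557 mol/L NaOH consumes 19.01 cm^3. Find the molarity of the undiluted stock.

n(NaOH) = 0.1557 x 0.01901 = 0.002960 mol.
n(HNO3) in the aliquot = 0.002960 mol.
[diluted HNO3] = 0.002960 / 0.01148 = 0.2578 M.
Dilution factor = 250.0/14.56 = 17.17, so [stock] = 0.2578 x 17.17 = 4.43 M.

4.43 M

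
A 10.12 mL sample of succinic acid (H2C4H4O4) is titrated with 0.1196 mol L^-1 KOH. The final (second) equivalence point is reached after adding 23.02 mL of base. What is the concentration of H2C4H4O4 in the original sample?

0.136 M

n(KOH) = 0.1196 x 0.02302 = 0.002753 mol.
At the final (second) equivalence point, 2 mol OH^- react per mol H2C4H4O4, so n(H2C4H4O4) = 0.002753 / 2 = 0.001377 mol.
[H2C4H4O4] = 0.001377 / 0.01012 L = 0.136 M.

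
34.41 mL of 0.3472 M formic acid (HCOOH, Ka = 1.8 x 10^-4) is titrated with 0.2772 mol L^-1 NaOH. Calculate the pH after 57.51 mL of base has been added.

12.64

n(acid) = 0.3472 x 0.03441 = 0.01195 mol; n(NaOH) added = 0.2772 x 0.05751 = 0.01594 mol.
Base is in excess by 0.01594 - 0.01195 = 0.003995 mol in a total volume of 0.09192 L.
[OH^-] = 0.003995/0.09192 = 0.04346 M, so pOH = 1.36 and pH = 14.00 - 1.36 = 12.64.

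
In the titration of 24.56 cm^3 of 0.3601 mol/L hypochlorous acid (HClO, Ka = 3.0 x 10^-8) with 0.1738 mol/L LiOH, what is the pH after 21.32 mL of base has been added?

7.38

Initial n(HClO) = 0.3601 x 0.02456 = 0.008844 mol.
n(LiOH) added = 0.1738 x 0.02132 = 0.003705 mol, converting that many moles of HClO to ClO-.
Remaining n(HClO) = 0.005139 mol; n(ClO-) = 0.003705 mol.
By Henderson-Hasselbalch, pH = pKa + log([A^-]/[HA]) = 7.52 + log(0.003705/0.005139) = 7.52 + (-0.14) = 7.38.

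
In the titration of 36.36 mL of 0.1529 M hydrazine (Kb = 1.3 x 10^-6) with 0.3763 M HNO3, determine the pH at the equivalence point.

n(N2H4) = 0.1529 x 0.03636 = 0.005559 mol; V(HNO3) at equivalence = 0.005559/0.3763 = 0.01477 L.
At equivalence the base is fully converted to N2H5+; total volume = 0.05113 L, so [N2H5+] = 0.005559/0.05113 = 0.1087 M.
Ka(N2H5+) = Kw/Kb = 1.0e-14 / 1.3 x 10^-6 = 7.69e-9.
[H^+] = sqrt(Ka x [N2H5+]) = sqrt(7.69e-9 x 0.1087) = 2.89e-5 M.
pH = -log(2.89e-5) = 4.54.

4.54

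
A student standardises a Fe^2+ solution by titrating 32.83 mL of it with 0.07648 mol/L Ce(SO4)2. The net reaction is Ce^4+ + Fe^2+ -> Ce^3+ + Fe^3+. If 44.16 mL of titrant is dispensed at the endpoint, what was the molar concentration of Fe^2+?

0.103 M

n(Ce(SO4)2) = 0.07648 x 0.04416 = 0.003377 mol.
From the balanced equation, 1 mol Ce(SO4)2 reacts with 1 mol Fe^2+, so n(Fe^2+) = 0.003377 x 1/1 = 0.003377 mol.
[Fe^2+] = 0.003377 / 0.03283 L = 0.103 M.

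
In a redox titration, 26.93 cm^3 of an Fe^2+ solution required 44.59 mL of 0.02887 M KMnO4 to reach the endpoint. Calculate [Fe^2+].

0.239 M

n(KMnO4) = 0.02887 x 0.04459 = 0.001287 mol.
From the balanced equation, 1 mol KMnO4 reacts with 5 mol Fe^2+, so n(Fe^2+) = 0.001287 x 5/1 = 0.006437 mol.
[Fe^2+] = 0.006437 / 0.02693 L = 0.239 M.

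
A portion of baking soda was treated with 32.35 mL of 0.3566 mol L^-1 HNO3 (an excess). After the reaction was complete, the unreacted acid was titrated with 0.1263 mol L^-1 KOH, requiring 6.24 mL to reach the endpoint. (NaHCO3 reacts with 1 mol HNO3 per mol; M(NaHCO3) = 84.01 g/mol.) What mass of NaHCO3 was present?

0.903 g

Total n(HNO3) added = 0.3566 x 0.03235 = 0.01154 mol.
n(KOH) used = 0.1263 x 0.006240 = 0.0007881 mol, which equals the excess n(HNO3).
So n(HNO3) consumed by the sample = 0.01154 - 0.0007881 = 0.01075 mol.
n(NaHCO3) = 0.01075 / 1 = 0.01075 mol.
mass = 0.01075 mol x 84.01 g/mol = 0.903 g.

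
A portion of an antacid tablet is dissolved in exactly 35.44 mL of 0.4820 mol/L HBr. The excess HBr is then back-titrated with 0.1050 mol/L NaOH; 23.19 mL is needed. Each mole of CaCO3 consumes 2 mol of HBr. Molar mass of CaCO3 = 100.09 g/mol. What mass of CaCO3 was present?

0.733 g

Total n(HBr) added = 0.4820 x 0.03544 = 0.01708 mol.
n(NaOH) used = 0.1050 x 0.02319 = 0.002435 mol, which equals the excess n(HBr).
So n(HBr) consumed by the sample = 0.01708 - 0.002435 = 0.01465 mol.
n(CaCO3) = 0.01465 / 2 = 0.007324 mol.
mass = 0.007324 mol x 100.09 g/mol = 0.733 g.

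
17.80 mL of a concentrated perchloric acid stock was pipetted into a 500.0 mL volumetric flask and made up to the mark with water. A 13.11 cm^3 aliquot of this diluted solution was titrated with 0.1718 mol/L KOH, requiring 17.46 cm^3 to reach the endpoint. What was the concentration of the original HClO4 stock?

6.43 M

n(KOH) = 0.1718 x 0.01746 = 0.003000 mol.
n(HClO4) in the aliquot = 0.003000 mol.
[diluted HClO4] = 0.003000 / 0.01311 = 0.2288 M.
Dilution factor = 500.0/17.80 = 28.09, so [stock] = 0.2288 x 28.09 = 6.43 M.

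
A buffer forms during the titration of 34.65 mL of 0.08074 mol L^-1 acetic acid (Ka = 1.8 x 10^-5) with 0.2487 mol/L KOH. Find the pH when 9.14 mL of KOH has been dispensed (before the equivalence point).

5.38

Initial n(CH3COOH) = 0.08074 x 0.03465 = 0.002798 mol.
n(KOH) added = 0.2487 x 0.009140 = 0.002273 mol, converting that many moles of CH3COOH to CH3COO-.
Remaining n(CH3COOH) = 0.0005245 mol; n(CH3COO-) = 0.002273 mol.
By Henderson-Hasselbalch, pH = pKa + log([A^-]/[HA]) = 4.74 + log(0.002273/0.0005245) = 4.74 + (+0.64) = 5.38.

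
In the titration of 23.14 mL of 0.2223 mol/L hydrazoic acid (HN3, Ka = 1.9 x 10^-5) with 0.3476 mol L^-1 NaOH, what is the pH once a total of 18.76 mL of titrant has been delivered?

12.52

n(acid) = 0.2223 x 0.02314 = 0.005144 mol; n(NaOH) added = 0.3476 x 0.01876 = 0.006521 mol.
Base is in excess by 0.006521 - 0.005144 = 0.001377 mol in a total volume of 0.04190 L.
[OH^-] = 0.001377/0.04190 = 0.03286 M, so pOH = 1.48 and pH = 14.00 - 1.48 = 12.52.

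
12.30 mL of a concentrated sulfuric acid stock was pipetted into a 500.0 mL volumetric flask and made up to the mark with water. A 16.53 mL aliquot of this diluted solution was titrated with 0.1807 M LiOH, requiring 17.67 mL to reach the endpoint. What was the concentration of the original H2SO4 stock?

n(LiOH) = 0.1807 x 0.01767 = 0.003193 mol.
n(H2SO4) in the aliquot = 0.003193 x 1/2 = 0.001596 mol.
[diluted H2SO4] = 0.001596 / 0.01653 = 0.09658 M.
Dilution factor = 500.0/12.30 = 40.65, so [stock] = 0.09658 x 40.65 = 3.93 M.

3.93 M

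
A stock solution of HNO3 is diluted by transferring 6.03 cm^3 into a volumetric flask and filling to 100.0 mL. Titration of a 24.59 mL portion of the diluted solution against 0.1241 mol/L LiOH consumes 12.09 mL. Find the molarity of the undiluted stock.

1.01 M

n(LiOH) = 0.1241 x 0.01209 = 0.001500 mol.
n(HNO3) in the aliquot = 0.001500 mol.
[diluted HNO3] = 0.001500 / 0.02459 = 0.06102 M.
Dilution factor = 100.0/6.030 = 16.58, so [stock] = 0.06102 x 16.58 = 1.01 M.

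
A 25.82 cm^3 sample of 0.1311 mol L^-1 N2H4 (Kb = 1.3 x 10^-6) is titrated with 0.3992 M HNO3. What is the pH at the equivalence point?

4.56

n(N2H4) = 0.1311 x 0.02582 = 0.003385 mol; V(HNO3) at equivalence = 0.003385/0.3992 = 0.008479 L.
At equivalence the base is fully converted to N2H5+; total volume = 0.03430 L, so [N2H5+] = 0.003385/0.03430 = 0.09869 M.
Ka(N2H5+) = Kw/Kb = 1.0e-14 / 1.3 x 10^-6 = 7.69e-9.
[H^+] = sqrt(Ka x [N2H5+]) = sqrt(7.69e-9 x 0.09869) = 2.76e-5 M.
pH = -log(2.76e-5) = 4.56.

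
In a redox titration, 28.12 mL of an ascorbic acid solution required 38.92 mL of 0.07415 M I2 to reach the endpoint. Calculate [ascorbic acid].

0.103 M

n(I2) = 0.07415 x 0.03892 = 0.002886 mol.
From the balanced equation, 1 mol I2 reacts with 1 mol ascorbic acid, so n(ascorbic acid) = 0.002886 x 1/1 = 0.002886 mol.
[ascorbic acid] = 0.002886 / 0.02812 L = 0.103 M.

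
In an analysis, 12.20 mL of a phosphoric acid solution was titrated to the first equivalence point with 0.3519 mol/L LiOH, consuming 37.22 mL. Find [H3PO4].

1.07 M

n(LiOH) = 0.3519 x 0.03722 = 0.01310 mol.
At the first equivalence point, 1 mol OH^- react per mol H3PO4, so n(H3PO4) = 0.01310 / 1 = 0.01310 mol.
[H3PO4] = 0.01310 / 0.01220 L = 1.07 M.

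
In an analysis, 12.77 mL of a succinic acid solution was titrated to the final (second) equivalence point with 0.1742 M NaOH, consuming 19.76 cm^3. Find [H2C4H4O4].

n(NaOH) = 0.1742 x 0.01976 = 0.003442 mol.
At the final (second) equivalence point, 2 mol OH^- react per mol H2C4H4O4, so n(H2C4H4O4) = 0.003442 / 2 = 0.001721 mol.
[H2C4H4O4] = 0.001721 / 0.01277 L = 0.135 M.

0.135 M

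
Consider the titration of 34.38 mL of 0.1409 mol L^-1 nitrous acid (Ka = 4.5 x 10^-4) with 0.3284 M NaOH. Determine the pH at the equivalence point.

n(HNO2) = 0.1409 x 0.03438 = 0.004844 mol; V(NaOH) at equivalence = 0.004844/0.3284 = 0.01475 L.
At equivalence all the acid is converted to NO2-; total volume = 0.03438 + 0.01475 = 0.04913 L, so [NO2-] = 0.004844/0.04913 = 0.09860 M.
Kb = Kw/Ka = 1.0e-14 / 4.5 x 10^-4 = 2.22e-11.
[OH^-] = sqrt(Kb x [NO2-]) = sqrt(2.22e-11 x 0.09860) = 1.48e-6 M.
pOH = 5.83, so pH = 14.00 - 5.83 = 8.17.

8.17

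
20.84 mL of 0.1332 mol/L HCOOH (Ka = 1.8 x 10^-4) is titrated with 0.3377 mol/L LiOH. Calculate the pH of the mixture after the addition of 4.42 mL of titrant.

3.81

Initial n(HCOOH) = 0.1332 x 0.02084 = 0.002776 mol.
n(LiOH) added = 0.3377 x 0.004420 = 0.001493 mol, converting that many moles of HCOOH to HCOO-.
Remaining n(HCOOH) = 0.001283 mol; n(HCOO-) = 0.001493 mol.
By Henderson-Hasselbalch, pH = pKa + log([A^-]/[HA]) = 3.74 + log(0.001493/0.001283) = 3.74 + (+0.07) = 3.81.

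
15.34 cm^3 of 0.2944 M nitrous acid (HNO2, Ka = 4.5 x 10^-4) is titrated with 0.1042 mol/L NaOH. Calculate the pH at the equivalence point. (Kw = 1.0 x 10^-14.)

8.12

n(HNO2) = 0.2944 x 0.01534 = 0.004516 mol; V(NaOH) at equivalence = 0.004516/0.1042 = 0.04334 L.
At equivalence all the acid is converted to NO2-; total volume = 0.01534 + 0.04334 = 0.05868 L, so [NO2-] = 0.004516/0.05868 = 0.07696 M.
Kb = Kw/Ka = 1.0e-14 / 4.5 x 10^-4 = 2.22e-11.
[OH^-] = sqrt(Kb x [NO2-]) = sqrt(2.22e-11 x 0.07696) = 1.31e-6 M.
pOH = 5.88, so pH = 14.00 - 5.88 = 8.12.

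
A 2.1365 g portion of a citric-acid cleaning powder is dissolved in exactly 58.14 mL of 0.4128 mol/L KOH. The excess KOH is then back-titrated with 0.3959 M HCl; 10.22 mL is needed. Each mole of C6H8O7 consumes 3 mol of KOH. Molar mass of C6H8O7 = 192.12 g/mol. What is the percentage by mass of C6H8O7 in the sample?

59.8%

Total n(KOH) added = 0.4128 x 0.05814 = 0.02400 mol.
n(HCl) used = 0.3959 x 0.01022 = 0.004046 mol, which equals the excess n(KOH).
So n(KOH) consumed by the sample = 0.02400 - 0.004046 = 0.01995 mol.
n(C6H8O7) = 0.01995 / 3 = 0.006651 mol.
mass C6H8O7 = 0.006651 x 192.12 = 1.278 g, so %C6H8O7 = 1.278/2.1365 x 100 = 59.8%.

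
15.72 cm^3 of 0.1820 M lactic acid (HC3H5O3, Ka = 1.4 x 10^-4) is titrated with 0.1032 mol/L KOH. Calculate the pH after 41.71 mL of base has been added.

12.40

n(acid) = 0.1820 x 0.01572 = 0.002861 mol; n(KOH) added = 0.1032 x 0.04171 = 0.004304 mol.
Base is in excess by 0.004304 - 0.002861 = 0.001443 mol in a total volume of 0.05743 L.
[OH^-] = 0.001443/0.05743 = 0.02513 M, so pOH = 1.60 and pH = 14.00 - 1.60 = 12.40.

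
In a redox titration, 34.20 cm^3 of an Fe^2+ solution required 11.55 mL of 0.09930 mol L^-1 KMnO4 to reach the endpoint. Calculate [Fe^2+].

n(KMnO4) = 0.09930 x 0.01155 = 0.001147 mol.
From the balanced equation, 1 mol KMnO4 reacts with 5 mol Fe^2+, so n(Fe^2+) = 0.001147 x 5/1 = 0.005735 mol.
[Fe^2+] = 0.005735 / 0.03420 L = 0.168 M.

0.168 M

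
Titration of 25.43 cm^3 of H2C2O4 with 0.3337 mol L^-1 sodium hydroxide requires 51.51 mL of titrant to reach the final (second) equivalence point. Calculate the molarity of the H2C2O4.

n(NaOH) = 0.3337 x 0.05151 = 0.01719 mol.
At the final (second) equivalence point, 2 mol OH^- react per mol H2C2O4, so n(H2C2O4) = 0.01719 / 2 = 0.008594 mol.
[H2C2O4] = 0.008594 / 0.02543 L = 0.338 M.

0.338 M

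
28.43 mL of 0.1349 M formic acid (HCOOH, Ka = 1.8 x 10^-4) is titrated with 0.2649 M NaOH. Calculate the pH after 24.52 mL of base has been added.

n(acid) = 0.1349 x 0.02843 = 0.003835 mol; n(NaOH) added = 0.2649 x 0.02452 = 0.006495 mol.
Base is in excess by 0.006495 - 0.003835 = 0.002660 mol in a total volume of 0.05295 L.
[OH^-] = 0.002660/0.05295 = 0.05024 M, so pOH = 1.30 and pH = 14.00 - 1.30 = 12.70.

12.70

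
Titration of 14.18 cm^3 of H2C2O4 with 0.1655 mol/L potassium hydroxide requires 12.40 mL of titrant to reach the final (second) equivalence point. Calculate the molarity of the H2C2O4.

n(KOH) = 0.1655 x 0.01240 = 0.002052 mol.
At the final (second) equivalence point, 2 mol OH^- react per mol H2C2O4, so n(H2C2O4) = 0.002052 / 2 = 0.001026 mol.
[H2C2O4] = 0.001026 / 0.01418 L = 0.0724 M.

0.0724 M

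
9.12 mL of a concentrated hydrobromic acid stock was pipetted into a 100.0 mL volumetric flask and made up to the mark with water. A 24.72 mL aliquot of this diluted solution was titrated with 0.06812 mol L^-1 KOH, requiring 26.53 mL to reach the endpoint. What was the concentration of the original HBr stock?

0.802 M

n(KOH) = 0.06812 x 0.02653 = 0.001807 mol.
n(HBr) in the aliquot = 0.001807 mol.
[diluted HBr] = 0.001807 / 0.02472 = 0.07311 M.
Dilution factor = 100.0/9.120 = 10.96, so [stock] = 0.07311 x 10.96 = 0.802 M.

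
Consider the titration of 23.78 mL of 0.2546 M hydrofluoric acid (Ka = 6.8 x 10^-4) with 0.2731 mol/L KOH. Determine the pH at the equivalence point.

8.14

n(HF) = 0.2546 x 0.02378 = 0.006054 mol; V(KOH) at equivalence = 0.006054/0.2731 = 0.02217 L.
At equivalence all the acid is converted to F-; total volume = 0.02378 + 0.02217 = 0.04595 L, so [F-] = 0.006054/0.04595 = 0.1318 M.
Kb = Kw/Ka = 1.0e-14 / 6.8 x 10^-4 = 1.47e-11.
[OH^-] = sqrt(Kb x [F-]) = sqrt(1.47e-11 x 0.1318) = 1.39e-6 M.
pOH = 5.86, so pH = 14.00 - 5.86 = 8.14.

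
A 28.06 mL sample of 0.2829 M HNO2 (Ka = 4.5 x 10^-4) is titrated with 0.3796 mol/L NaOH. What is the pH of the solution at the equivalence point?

n(HNO2) = 0.2829 x 0.02806 = 0.007938 mol; V(NaOH) at equivalence = 0.007938/0.3796 = 0.02091 L.
At equivalence all the acid is converted to NO2-; total volume = 0.02806 + 0.02091 = 0.04897 L, so [NO2-] = 0.007938/0.04897 = 0.1621 M.
Kb = Kw/Ka = 1.0e-14 / 4.5 x 10^-4 = 2.22e-11.
[OH^-] = sqrt(Kb x [NO2-]) = sqrt(2.22e-11 x 0.1621) = 1.90e-6 M.
pOH = 5.72, so pH = 14.00 - 5.72 = 8.28.

8.28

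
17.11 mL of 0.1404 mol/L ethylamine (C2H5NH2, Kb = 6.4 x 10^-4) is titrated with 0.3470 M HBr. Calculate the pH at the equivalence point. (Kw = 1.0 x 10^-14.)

n(C2H5NH2) = 0.1404 x 0.01711 = 0.002402 mol; V(HBr) at equivalence = 0.002402/0.3470 = 0.006923 L.
At equivalence the base is fully converted to C2H5NH3+; total volume = 0.02403 L, so [C2H5NH3+] = 0.002402/0.02403 = 0.09996 M.
Ka(C2H5NH3+) = Kw/Kb = 1.0e-14 / 6.4 x 10^-4 = 1.56e-11.
[H^+] = sqrt(Ka x [C2H5NH3+]) = sqrt(1.56e-11 x 0.09996) = 1.25e-6 M.
pH = -log(1.25e-6) = 5.90.

5.90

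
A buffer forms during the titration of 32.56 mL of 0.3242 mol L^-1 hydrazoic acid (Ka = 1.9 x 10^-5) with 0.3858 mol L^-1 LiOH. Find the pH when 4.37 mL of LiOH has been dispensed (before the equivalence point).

Initial n(HN3) = 0.3242 x 0.03256 = 0.01056 mol.
n(LiOH) added = 0.3858 x 0.004370 = 0.001686 mol, converting that many moles of HN3 to N3-.
Remaining n(HN3) = 0.008870 mol; n(N3-) = 0.001686 mol.
By Henderson-Hasselbalch, pH = pKa + log([A^-]/[HA]) = 4.72 + log(0.001686/0.008870) = 4.72 + (-0.72) = 4.00.

4.00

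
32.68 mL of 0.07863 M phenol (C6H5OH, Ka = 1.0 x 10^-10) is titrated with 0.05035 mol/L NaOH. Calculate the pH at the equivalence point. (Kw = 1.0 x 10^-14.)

n(C6H5OH) = 0.07863 x 0.03268 = 0.002570 mol; V(NaOH) at equivalence = 0.002570/0.05035 = 0.05104 L.
At equivalence all the acid is converted to C6H5O-; total volume = 0.03268 + 0.05104 = 0.08372 L, so [C6H5O-] = 0.002570/0.08372 = 0.03069 M.
Kb = Kw/Ka = 1.0e-14 / 1.0 x 10^-10 = 0.000100.
[OH^-] = sqrt(Kb x [C6H5O-]) = sqrt(0.000100 x 0.03069) = 0.00175 M.
pOH = 2.76, so pH = 14.00 - 2.76 = 11.24.

11.24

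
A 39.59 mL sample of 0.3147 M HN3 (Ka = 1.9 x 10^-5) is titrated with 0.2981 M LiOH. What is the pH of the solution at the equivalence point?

8.95

n(HN3) = 0.3147 x 0.03959 = 0.01246 mol; V(LiOH) at equivalence = 0.01246/0.2981 = 0.04179 L.
At equivalence all the acid is converted to N3-; total volume = 0.03959 + 0.04179 = 0.08138 L, so [N3-] = 0.01246/0.08138 = 0.1531 M.
Kb = Kw/Ka = 1.0e-14 / 1.9 x 10^-5 = 5.26e-10.
[OH^-] = sqrt(Kb x [N3-]) = sqrt(5.26e-10 x 0.1531) = 8.98e-6 M.
pOH = 5.05, so pH = 14.00 - 5.05 = 8.95.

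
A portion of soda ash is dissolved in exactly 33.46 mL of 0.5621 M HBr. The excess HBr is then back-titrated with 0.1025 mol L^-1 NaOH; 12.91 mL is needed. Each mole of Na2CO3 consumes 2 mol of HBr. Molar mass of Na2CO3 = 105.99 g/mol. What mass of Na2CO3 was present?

Total n(HBr) added = 0.5621 x 0.03346 = 0.01881 mol.
n(NaOH) used = 0.1025 x 0.01291 = 0.001323 mol, which equals the excess n(HBr).
So n(HBr) consumed by the sample = 0.01881 - 0.001323 = 0.01748 mol.
n(Na2CO3) = 0.01748 / 2 = 0.008742 mol.
mass = 0.008742 mol x 105.99 g/mol = 0.927 g.

0.927 g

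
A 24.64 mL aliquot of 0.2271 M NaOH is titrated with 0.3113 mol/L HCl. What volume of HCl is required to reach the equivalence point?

n(NaOH) = 0.2271 mol/L x 0.02464 L = 0.005596 mol.
At equivalence n(HCl) = n(NaOH) = 0.005596 mol.
V(HCl) = 0.005596 / 0.3113 = 0.01798 L = 18.0 mL.

18.0 mL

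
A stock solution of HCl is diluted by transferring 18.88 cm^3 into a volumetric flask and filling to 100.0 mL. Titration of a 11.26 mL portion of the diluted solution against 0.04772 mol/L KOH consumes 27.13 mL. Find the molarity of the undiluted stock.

n(KOH) = 0.04772 x 0.02713 = 0.001295 mol.
n(HCl) in the aliquot = 0.001295 mol.
[diluted HCl] = 0.001295 / 0.01126 = 0.1150 M.
Dilution factor = 100.0/18.88 = 5.297, so [stock] = 0.1150 x 5.297 = 0.609 M.

0.609 M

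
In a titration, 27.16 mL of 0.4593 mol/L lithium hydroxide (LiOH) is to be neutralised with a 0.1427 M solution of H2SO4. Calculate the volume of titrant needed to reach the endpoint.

n(LiOH) = 0.4593 mol/L x 0.02716 L = 0.01247 mol.
The neutralisation is 2 LiOH : 1 H2SO4, so n(H2SO4) = 0.01247 x 1/2 = 0.006237 mol.
V(H2SO4) = 0.006237 / 0.1427 = 0.04371 L = 43.7 mL.

43.7 mL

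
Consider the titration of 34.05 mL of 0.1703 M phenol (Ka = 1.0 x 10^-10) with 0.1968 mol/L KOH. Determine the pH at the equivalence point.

11.48

n(C6H5OH) = 0.1703 x 0.03405 = 0.005799 mol; V(KOH) at equivalence = 0.005799/0.1968 = 0.02947 L.
At equivalence all the acid is converted to C6H5O-; total volume = 0.03405 + 0.02947 = 0.06352 L, so [C6H5O-] = 0.005799/0.06352 = 0.09130 M.
Kb = Kw/Ka = 1.0e-14 / 1.0 x 10^-10 = 0.000100.
[OH^-] = sqrt(Kb x [C6H5O-]) = sqrt(0.000100 x 0.09130) = 0.00302 M.
pOH = 2.52, so pH = 14.00 - 2.52 = 11.48.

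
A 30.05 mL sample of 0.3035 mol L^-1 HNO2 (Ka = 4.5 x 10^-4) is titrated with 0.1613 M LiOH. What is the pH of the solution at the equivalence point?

n(HNO2) = 0.3035 x 0.03005 = 0.009120 mol; V(LiOH) at equivalence = 0.009120/0.1613 = 0.05654 L.
At equivalence all the acid is converted to NO2-; total volume = 0.03005 + 0.05654 = 0.08659 L, so [NO2-] = 0.009120/0.08659 = 0.1053 M.
Kb = Kw/Ka = 1.0e-14 / 4.5 x 10^-4 = 2.22e-11.
[OH^-] = sqrt(Kb x [NO2-]) = sqrt(2.22e-11 x 0.1053) = 1.53e-6 M.
pOH = 5.82, so pH = 14.00 - 5.82 = 8.18.

8.18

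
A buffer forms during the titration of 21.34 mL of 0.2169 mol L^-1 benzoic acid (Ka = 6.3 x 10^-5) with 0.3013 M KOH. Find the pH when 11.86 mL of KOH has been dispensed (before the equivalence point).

Initial n(C6H5COOH) = 0.2169 x 0.02134 = 0.004629 mol.
n(KOH) added = 0.3013 x 0.01186 = 0.003573 mol, converting that many moles of C6H5COOH to C6H5COO-.
Remaining n(C6H5COOH) = 0.001055 mol; n(C6H5COO-) = 0.003573 mol.
By Henderson-Hasselbalch, pH = pKa + log([A^-]/[HA]) = 4.20 + log(0.003573/0.001055) = 4.20 + (+0.53) = 4.73.

4.73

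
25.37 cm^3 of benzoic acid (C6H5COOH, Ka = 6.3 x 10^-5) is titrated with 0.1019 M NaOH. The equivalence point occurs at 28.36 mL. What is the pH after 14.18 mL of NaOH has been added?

14.18 mL is exactly half the equivalence volume (28.36/2), i.e. the half-equivalence point.
There, n(HA) = n(A^-), so pH = pKa = -log(6.3 x 10^-5) = 4.20.

4.20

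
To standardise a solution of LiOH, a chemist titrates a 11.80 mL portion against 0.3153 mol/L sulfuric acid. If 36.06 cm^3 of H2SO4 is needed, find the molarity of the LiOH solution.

n(H2SO4) delivered = 0.3153 x 0.03606 = 0.01137 mol.
The reaction is 2 LiOH + 1 H2SO4, so n(LiOH) = 0.01137 x 2/1 = 0.02274 mol.
[LiOH] = 0.02274 mol / 0.01180 L = 1.93 M.

1.93 M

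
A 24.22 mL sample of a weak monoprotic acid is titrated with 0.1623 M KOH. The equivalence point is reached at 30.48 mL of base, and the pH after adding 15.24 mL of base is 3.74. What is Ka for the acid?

15.24 mL is half of the equivalence volume, so this is the half-equivalence point where [HA] = [A^-].
At half-equivalence pH = pKa, so pKa = 3.74.
Ka = 10^(-3.74) = 1.8 x 10^-4.

1.8 x 10^-4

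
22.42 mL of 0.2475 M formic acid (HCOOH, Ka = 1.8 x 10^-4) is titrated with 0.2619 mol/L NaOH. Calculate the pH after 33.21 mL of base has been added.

12.75

n(acid) = 0.2475 x 0.02242 = 0.005549 mol; n(NaOH) added = 0.2619 x 0.03321 = 0.008698 mol.
Base is in excess by 0.008698 - 0.005549 = 0.003149 mol in a total volume of 0.05563 L.
[OH^-] = 0.003149/0.05563 = 0.05660 M, so pOH = 1.25 and pH = 14.00 - 1.25 = 12.75.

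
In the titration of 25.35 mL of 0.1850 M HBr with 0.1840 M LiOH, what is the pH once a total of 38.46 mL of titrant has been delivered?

n(acid) = 0.1850 x 0.02535 = 0.004690 mol; n(LiOH) added = 0.1840 x 0.03846 = 0.007077 mol.
Base is in excess by 0.007077 - 0.004690 = 0.002387 mol in a total volume of 0.06381 L.
[OH^-] = 0.002387/0.06381 = 0.03741 M, so pOH = 1.43 and pH = 14.00 - 1.43 = 12.57.

12.57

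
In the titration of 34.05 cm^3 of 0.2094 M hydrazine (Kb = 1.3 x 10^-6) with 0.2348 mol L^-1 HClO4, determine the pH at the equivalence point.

n(N2H4) = 0.2094 x 0.03405 = 0.007130 mol; V(HClO4) at equivalence = 0.007130/0.2348 = 0.03037 L.
At equivalence the base is fully converted to N2H5+; total volume = 0.06442 L, so [N2H5+] = 0.007130/0.06442 = 0.1107 M.
Ka(N2H5+) = Kw/Kb = 1.0e-14 / 1.3 x 10^-6 = 7.69e-9.
[H^+] = sqrt(Ka x [N2H5+]) = sqrt(7.69e-9 x 0.1107) = 2.92e-5 M.
pH = -log(2.92e-5) = 4.53.

4.53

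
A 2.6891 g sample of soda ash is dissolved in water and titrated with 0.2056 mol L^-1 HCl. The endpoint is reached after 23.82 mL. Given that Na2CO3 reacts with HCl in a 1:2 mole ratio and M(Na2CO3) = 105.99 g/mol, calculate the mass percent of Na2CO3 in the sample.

n(HCl) = 0.2056 x 0.02382 = 0.004897 mol.
n(Na2CO3) = 0.004897 / 2 = 0.002449 mol.
mass of Na2CO3 = 0.002449 x 105.99 = 0.2595 g.
% purity = 0.2595 / 2.6891 x 100 = 9.65%.

9.65%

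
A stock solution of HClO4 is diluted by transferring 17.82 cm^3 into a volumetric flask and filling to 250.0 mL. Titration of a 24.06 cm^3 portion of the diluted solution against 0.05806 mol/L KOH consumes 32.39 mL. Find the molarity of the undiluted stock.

n(KOH) = 0.05806 x 0.03239 = 0.001881 mol.
n(HClO4) in the aliquot = 0.001881 mol.
[diluted HClO4] = 0.001881 / 0.02406 = 0.07816 M.
Dilution factor = 250.0/17.82 = 14.03, so [stock] = 0.07816 x 14.03 = 1.10 M.

1.10 M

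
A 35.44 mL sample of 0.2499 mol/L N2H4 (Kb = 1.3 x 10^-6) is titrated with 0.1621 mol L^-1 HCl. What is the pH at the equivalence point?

4.56

n(N2H4) = 0.2499 x 0.03544 = 0.008856 mol; V(HCl) at equivalence = 0.008856/0.1621 = 0.05464 L.
At equivalence the base is fully converted to N2H5+; total volume = 0.09008 L, so [N2H5+] = 0.008856/0.09008 = 0.09832 M.
Ka(N2H5+) = Kw/Kb = 1.0e-14 / 1.3 x 10^-6 = 7.69e-9.
[H^+] = sqrt(Ka x [N2H5+]) = sqrt(7.69e-9 x 0.09832) = 2.75e-5 M.
pH = -log(2.75e-5) = 4.56.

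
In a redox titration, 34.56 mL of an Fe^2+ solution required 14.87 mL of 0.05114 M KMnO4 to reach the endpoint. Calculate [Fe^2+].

n(KMnO4) = 0.05114 x 0.01487 = 0.0007605 mol.
From the balanced equation, 1 mol KMnO4 reacts with 5 mol Fe^2+, so n(Fe^2+) = 0.0007605 x 5/1 = 0.003802 mol.
[Fe^2+] = 0.003802 / 0.03456 L = 0.110 M.

0.110 M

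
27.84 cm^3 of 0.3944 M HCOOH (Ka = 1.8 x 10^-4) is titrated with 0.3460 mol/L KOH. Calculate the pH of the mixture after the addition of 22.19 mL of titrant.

4.11

Initial n(HCOOH) = 0.3944 x 0.02784 = 0.01098 mol.
n(KOH) added = 0.3460 x 0.02219 = 0.007678 mol, converting that many moles of HCOOH to HCOO-.
Remaining n(HCOOH) = 0.003302 mol; n(HCOO-) = 0.007678 mol.
By Henderson-Hasselbalch, pH = pKa + log([A^-]/[HA]) = 3.74 + log(0.007678/0.003302) = 3.74 + (+0.37) = 4.11.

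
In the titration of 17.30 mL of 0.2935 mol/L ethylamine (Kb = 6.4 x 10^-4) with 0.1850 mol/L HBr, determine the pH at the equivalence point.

n(C2H5NH2) = 0.2935 x 0.01730 = 0.005078 mol; V(HBr) at equivalence = 0.005078/0.1850 = 0.02745 L.
At equivalence the base is fully converted to C2H5NH3+; total volume = 0.04475 L, so [C2H5NH3+] = 0.005078/0.04475 = 0.1135 M.
Ka(C2H5NH3+) = Kw/Kb = 1.0e-14 / 6.4 x 10^-4 = 1.56e-11.
[H^+] = sqrt(Ka x [C2H5NH3+]) = sqrt(1.56e-11 x 0.1135) = 1.33e-6 M.
pH = -log(1.33e-6) = 5.88.

5.88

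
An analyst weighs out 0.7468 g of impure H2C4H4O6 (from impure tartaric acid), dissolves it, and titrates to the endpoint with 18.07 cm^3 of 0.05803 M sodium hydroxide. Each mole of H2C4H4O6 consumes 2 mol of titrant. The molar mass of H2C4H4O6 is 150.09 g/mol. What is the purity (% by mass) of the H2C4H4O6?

n(NaOH) = 0.05803 x 0.01807 = 0.001049 mol.
n(H2C4H4O6) = 0.001049 / 2 = 0.0005243 mol.
mass of H2C4H4O6 = 0.0005243 x 150.09 = 0.07869 g.
% purity = 0.07869 / 0.7468 x 100 = 10.5%.

10.5%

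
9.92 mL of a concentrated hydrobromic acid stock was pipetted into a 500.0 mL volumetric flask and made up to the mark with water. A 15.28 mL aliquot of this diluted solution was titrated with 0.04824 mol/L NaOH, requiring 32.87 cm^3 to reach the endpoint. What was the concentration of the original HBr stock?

n(NaOH) = 0.04824 x 0.03287 = 0.001586 mol.
n(HBr) in the aliquot = 0.001586 mol.
[diluted HBr] = 0.001586 / 0.01528 = 0.1038 M.
Dilution factor = 500.0/9.920 = 50.40, so [stock] = 0.1038 x 50.40 = 5.23 M.

5.23 M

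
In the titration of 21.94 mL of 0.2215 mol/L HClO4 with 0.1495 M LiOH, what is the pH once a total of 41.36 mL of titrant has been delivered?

12.32

n(acid) = 0.2215 x 0.02194 = 0.004860 mol; n(LiOH) added = 0.1495 x 0.04136 = 0.006183 mol.
Base is in excess by 0.006183 - 0.004860 = 0.001324 mol in a total volume of 0.06330 L.
[OH^-] = 0.001324/0.06330 = 0.02091 M, so pOH = 1.68 and pH = 14.00 - 1.68 = 12.32.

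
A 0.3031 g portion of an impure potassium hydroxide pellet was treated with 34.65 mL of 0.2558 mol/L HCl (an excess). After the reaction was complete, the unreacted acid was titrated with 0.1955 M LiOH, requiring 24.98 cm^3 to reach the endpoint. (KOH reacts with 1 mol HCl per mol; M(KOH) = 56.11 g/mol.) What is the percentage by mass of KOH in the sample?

73.7%

Total n(HCl) added = 0.2558 x 0.03465 = 0.008863 mol.
n(LiOH) used = 0.1955 x 0.02498 = 0.004884 mol, which equals the excess n(HCl).
So n(HCl) consumed by the sample = 0.008863 - 0.004884 = 0.003980 mol.
n(KOH) = 0.003980 / 1 = 0.003980 mol.
mass KOH = 0.003980 x 56.11 = 0.2233 g, so %KOH = 0.2233/0.3031 x 100 = 73.7%.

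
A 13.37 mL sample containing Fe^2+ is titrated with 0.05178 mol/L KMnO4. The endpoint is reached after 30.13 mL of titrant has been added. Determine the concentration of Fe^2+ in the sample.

n(KMnO4) = 0.05178 x 0.03013 = 0.001560 mol.
From the balanced equation, 1 mol KMnO4 reacts with 5 mol Fe^2+, so n(Fe^2+) = 0.001560 x 5/1 = 0.007801 mol.
[Fe^2+] = 0.007801 / 0.01337 L = 0.583 M.

0.583 M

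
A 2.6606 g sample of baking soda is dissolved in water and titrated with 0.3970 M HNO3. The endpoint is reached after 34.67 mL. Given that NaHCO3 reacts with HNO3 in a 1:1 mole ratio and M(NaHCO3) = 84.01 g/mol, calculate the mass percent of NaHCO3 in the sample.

43.5%

n(HNO3) = 0.3970 x 0.03467 = 0.01376 mol.
n(NaHCO3) = 0.01376 / 1 = 0.01376 mol.
mass of NaHCO3 = 0.01376 x 84.01 = 1.156 g.
% purity = 1.156 / 2.6606 x 100 = 43.5%.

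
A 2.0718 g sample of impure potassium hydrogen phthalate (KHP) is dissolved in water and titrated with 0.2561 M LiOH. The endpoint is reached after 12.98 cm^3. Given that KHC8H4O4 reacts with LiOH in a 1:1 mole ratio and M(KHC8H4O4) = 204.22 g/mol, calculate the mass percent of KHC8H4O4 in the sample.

32.8%

n(LiOH) = 0.2561 x 0.01298 = 0.003324 mol.
n(KHC8H4O4) = 0.003324 / 1 = 0.003324 mol.
mass of KHC8H4O4 = 0.003324 x 204.22 = 0.6789 g.
% purity = 0.6789 / 2.0718 x 100 = 32.8%.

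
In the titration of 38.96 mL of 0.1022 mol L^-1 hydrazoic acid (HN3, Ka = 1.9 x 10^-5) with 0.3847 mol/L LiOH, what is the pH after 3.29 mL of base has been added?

4.39

Initial n(HN3) = 0.1022 x 0.03896 = 0.003982 mol.
n(LiOH) added = 0.3847 x 0.003290 = 0.001266 mol, converting that many moles of HN3 to N3-.
Remaining n(HN3) = 0.002716 mol; n(N3-) = 0.001266 mol.
By Henderson-Hasselbalch, pH = pKa + log([A^-]/[HA]) = 4.72 + log(0.001266/0.002716) = 4.72 + (-0.33) = 4.39.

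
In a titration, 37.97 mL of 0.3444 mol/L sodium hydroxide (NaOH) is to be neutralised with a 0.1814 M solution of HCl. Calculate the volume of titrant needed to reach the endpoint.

72.1 mL

n(NaOH) = 0.3444 mol/L x 0.03797 L = 0.01308 mol.
At equivalence n(HCl) = n(NaOH) = 0.01308 mol.
V(HCl) = 0.01308 / 0.1814 = 0.07209 L = 72.1 mL.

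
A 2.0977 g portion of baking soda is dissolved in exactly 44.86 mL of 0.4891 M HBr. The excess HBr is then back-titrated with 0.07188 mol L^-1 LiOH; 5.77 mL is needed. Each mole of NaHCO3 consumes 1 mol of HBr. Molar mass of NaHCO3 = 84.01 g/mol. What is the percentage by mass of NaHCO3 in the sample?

86.2%

Total n(HBr) added = 0.4891 x 0.04486 = 0.02194 mol.
n(LiOH) used = 0.07188 x 0.005770 = 0.0004147 mol, which equals the excess n(HBr).
So n(HBr) consumed by the sample = 0.02194 - 0.0004147 = 0.02153 mol.
n(NaHCO3) = 0.02153 / 1 = 0.02153 mol.
mass NaHCO3 = 0.02153 x 84.01 = 1.808 g, so %NaHCO3 = 1.808/2.0977 x 100 = 86.2%.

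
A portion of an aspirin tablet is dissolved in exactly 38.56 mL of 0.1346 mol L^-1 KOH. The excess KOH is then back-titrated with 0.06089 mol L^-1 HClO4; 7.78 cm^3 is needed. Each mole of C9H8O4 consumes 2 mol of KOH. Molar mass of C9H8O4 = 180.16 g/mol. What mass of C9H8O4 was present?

Total n(KOH) added = 0.1346 x 0.03856 = 0.005190 mol.
n(HClO4) used = 0.06089 x 0.007780 = 0.0004737 mol, which equals the excess n(KOH).
So n(KOH) consumed by the sample = 0.005190 - 0.0004737 = 0.004716 mol.
n(C9H8O4) = 0.004716 / 2 = 0.002358 mol.
mass = 0.002358 mol x 180.16 g/mol = 0.425 g.

0.425 g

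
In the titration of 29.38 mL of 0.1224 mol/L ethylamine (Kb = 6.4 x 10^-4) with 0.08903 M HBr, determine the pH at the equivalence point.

6.05

n(C2H5NH2) = 0.1224 x 0.02938 = 0.003596 mol; V(HBr) at equivalence = 0.003596/0.08903 = 0.04039 L.
At equivalence the base is fully converted to C2H5NH3+; total volume = 0.06977 L, so [C2H5NH3+] = 0.003596/0.06977 = 0.05154 M.
Ka(C2H5NH3+) = Kw/Kb = 1.0e-14 / 6.4 x 10^-4 = 1.56e-11.
[H^+] = sqrt(Ka x [C2H5NH3+]) = sqrt(1.56e-11 x 0.05154) = 8.97e-7 M.
pH = -log(8.97e-7) = 6.05.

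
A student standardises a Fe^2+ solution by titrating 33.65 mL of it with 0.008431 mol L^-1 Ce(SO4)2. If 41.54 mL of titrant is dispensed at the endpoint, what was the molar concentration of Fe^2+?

n(Ce(SO4)2) = 0.008431 x 0.04154 = 0.0003502 mol.
From the balanced equation, 1 mol Ce(SO4)2 reacts with 1 mol Fe^2+, so n(Fe^2+) = 0.0003502 x 1/1 = 0.0003502 mol.
[Fe^2+] = 0.0003502 / 0.03365 L = 0.0104 M.

0.0104 M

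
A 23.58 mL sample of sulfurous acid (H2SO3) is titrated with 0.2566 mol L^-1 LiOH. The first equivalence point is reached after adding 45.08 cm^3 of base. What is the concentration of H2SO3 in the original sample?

n(LiOH) = 0.2566 x 0.04508 = 0.01157 mol.
At the first equivalence point, 1 mol OH^- react per mol H2SO3, so n(H2SO3) = 0.01157 / 1 = 0.01157 mol.
[H2SO3] = 0.01157 / 0.02358 L = 0.491 M.

0.491 M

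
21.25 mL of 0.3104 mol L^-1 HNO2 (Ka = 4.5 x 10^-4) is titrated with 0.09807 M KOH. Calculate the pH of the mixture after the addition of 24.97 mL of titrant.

3.12

Initial n(HNO2) = 0.3104 x 0.02125 = 0.006596 mol.
n(KOH) added = 0.09807 x 0.02497 = 0.002449 mol, converting that many moles of HNO2 to NO2-.
Remaining n(HNO2) = 0.004147 mol; n(NO2-) = 0.002449 mol.
By Henderson-Hasselbalch, pH = pKa + log([A^-]/[HA]) = 3.35 + log(0.002449/0.004147) = 3.35 + (-0.23) = 3.12.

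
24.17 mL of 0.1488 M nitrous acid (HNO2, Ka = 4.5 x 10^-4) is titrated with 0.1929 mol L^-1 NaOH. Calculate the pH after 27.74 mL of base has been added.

12.53

n(acid) = 0.1488 x 0.02417 = 0.003596 mol; n(NaOH) added = 0.1929 x 0.02774 = 0.005351 mol.
Base is in excess by 0.005351 - 0.003596 = 0.001755 mol in a total volume of 0.05191 L.
[OH^-] = 0.001755/0.05191 = 0.03380 M, so pOH = 1.47 and pH = 14.00 - 1.47 = 12.53.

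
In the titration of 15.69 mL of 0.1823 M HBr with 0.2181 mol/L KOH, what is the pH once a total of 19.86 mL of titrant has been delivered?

n(acid) = 0.1823 x 0.01569 = 0.002860 mol; n(KOH) added = 0.2181 x 0.01986 = 0.004331 mol.
Base is in excess by 0.004331 - 0.002860 = 0.001471 mol in a total volume of 0.03555 L.
[OH^-] = 0.001471/0.03555 = 0.04138 M, so pOH = 1.38 and pH = 14.00 - 1.38 = 12.62.

12.62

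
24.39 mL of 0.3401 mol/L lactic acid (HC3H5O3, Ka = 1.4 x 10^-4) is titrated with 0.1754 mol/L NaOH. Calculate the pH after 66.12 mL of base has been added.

12.56

n(acid) = 0.3401 x 0.02439 = 0.008295 mol; n(NaOH) added = 0.1754 x 0.06612 = 0.01160 mol.
Base is in excess by 0.01160 - 0.008295 = 0.003302 mol in a total volume of 0.09051 L.
[OH^-] = 0.003302/0.09051 = 0.03649 M, so pOH = 1.44 and pH = 14.00 - 1.44 = 12.56.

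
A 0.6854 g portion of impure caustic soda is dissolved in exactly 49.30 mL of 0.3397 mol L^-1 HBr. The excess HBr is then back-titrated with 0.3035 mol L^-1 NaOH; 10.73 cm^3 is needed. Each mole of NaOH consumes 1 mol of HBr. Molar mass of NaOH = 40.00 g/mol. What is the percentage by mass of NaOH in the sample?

78.7%

Total n(HBr) added = 0.3397 x 0.04930 = 0.01675 mol.
n(NaOH) used = 0.3035 x 0.01073 = 0.003257 mol, which equals the excess n(HBr).
So n(HBr) consumed by the sample = 0.01675 - 0.003257 = 0.01349 mol.
n(NaOH) = 0.01349 / 1 = 0.01349 mol.
mass NaOH = 0.01349 x 40.00 = 0.5396 g, so %NaOH = 0.5396/0.6854 x 100 = 78.7%.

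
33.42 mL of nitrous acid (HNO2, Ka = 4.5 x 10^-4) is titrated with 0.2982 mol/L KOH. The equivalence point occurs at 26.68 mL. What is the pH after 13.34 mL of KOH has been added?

3.35

13.34 mL is exactly half the equivalence volume (26.68/2), i.e. the half-equivalence point.
There, n(HA) = n(A^-), so pH = pKa = -log(4.5 x 10^-4) = 3.35.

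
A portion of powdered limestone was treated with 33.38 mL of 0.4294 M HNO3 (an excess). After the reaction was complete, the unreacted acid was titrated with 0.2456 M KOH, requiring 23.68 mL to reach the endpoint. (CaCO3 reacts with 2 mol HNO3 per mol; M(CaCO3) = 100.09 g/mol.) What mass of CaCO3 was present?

Total n(HNO3) added = 0.4294 x 0.03338 = 0.01433 mol.
n(KOH) used = 0.2456 x 0.02368 = 0.005816 mol, which equals the excess n(HNO3).
So n(HNO3) consumed by the sample = 0.01433 - 0.005816 = 0.008518 mol.
n(CaCO3) = 0.008518 / 2 = 0.004259 mol.
mass = 0.004259 mol x 100.09 g/mol = 0.426 g.

0.426 g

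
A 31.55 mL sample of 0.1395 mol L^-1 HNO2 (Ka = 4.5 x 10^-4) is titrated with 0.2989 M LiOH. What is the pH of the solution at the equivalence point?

8.16

n(HNO2) = 0.1395 x 0.03155 = 0.004401 mol; V(LiOH) at equivalence = 0.004401/0.2989 = 0.01472 L.
At equivalence all the acid is converted to NO2-; total volume = 0.03155 + 0.01472 = 0.04627 L, so [NO2-] = 0.004401/0.04627 = 0.09511 M.
Kb = Kw/Ka = 1.0e-14 / 4.5 x 10^-4 = 2.22e-11.
[OH^-] = sqrt(Kb x [NO2-]) = sqrt(2.22e-11 x 0.09511) = 1.45e-6 M.
pOH = 5.84, so pH = 14.00 - 5.84 = 8.16.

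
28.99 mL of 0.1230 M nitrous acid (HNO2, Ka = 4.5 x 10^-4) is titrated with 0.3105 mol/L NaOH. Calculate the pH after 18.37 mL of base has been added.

n(acid) = 0.1230 x 0.02899 = 0.003566 mol; n(NaOH) added = 0.3105 x 0.01837 = 0.005704 mol.
Base is in excess by 0.005704 - 0.003566 = 0.002138 mol in a total volume of 0.04736 L.
[OH^-] = 0.002138/0.04736 = 0.04515 M, so pOH = 1.35 and pH = 14.00 - 1.35 = 12.65.

12.65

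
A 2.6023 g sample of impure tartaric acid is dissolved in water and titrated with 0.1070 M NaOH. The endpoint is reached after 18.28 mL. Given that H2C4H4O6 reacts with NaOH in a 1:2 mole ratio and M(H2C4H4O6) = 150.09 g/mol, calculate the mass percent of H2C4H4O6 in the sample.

n(NaOH) = 0.1070 x 0.01828 = 0.001956 mol.
n(H2C4H4O6) = 0.001956 / 2 = 0.0009780 mol.
mass of H2C4H4O6 = 0.0009780 x 150.09 = 0.1468 g.
% purity = 0.1468 / 2.6023 x 100 = 5.64%.

5.64%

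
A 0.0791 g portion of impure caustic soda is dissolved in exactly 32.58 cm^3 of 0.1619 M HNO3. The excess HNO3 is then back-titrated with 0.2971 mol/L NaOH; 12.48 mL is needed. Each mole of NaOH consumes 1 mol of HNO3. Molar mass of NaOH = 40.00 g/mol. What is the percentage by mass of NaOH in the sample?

Total n(HNO3) added = 0.1619 x 0.03258 = 0.005275 mol.
n(NaOH) used = 0.2971 x 0.01248 = 0.003708 mol, which equals the excess n(HNO3).
So n(HNO3) consumed by the sample = 0.005275 - 0.003708 = 0.001567 mol.
n(NaOH) = 0.001567 / 1 = 0.001567 mol.
mass NaOH = 0.001567 x 40.00 = 0.06268 g, so %NaOH = 0.06268/0.0791 x 100 = 79.2%.

79.2%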